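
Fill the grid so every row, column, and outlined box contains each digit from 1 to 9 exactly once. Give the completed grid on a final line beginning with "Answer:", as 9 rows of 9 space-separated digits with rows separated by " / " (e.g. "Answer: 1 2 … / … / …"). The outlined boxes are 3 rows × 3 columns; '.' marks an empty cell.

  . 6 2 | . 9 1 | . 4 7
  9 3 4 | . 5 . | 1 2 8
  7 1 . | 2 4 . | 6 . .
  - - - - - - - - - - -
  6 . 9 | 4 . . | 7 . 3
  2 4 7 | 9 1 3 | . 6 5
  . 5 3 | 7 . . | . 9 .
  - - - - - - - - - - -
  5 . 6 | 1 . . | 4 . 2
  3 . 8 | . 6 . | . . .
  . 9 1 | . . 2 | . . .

Step 1. [r1c7∈{3,5}] r1c7 is the only open cell in row 1 admitting 5. So r1c7=5.
Step 2. [r9c7∈{3,8}] in col 7, 3 fits only at r9c7, so r9c7=3.
Step 3. [r3c6∈{8}] nothing but 8 survives at r3c6 ⇒ r3c6=8.
Step 4. [r9c4∈{5,8}] 8 has one home in col 4: r9c4, so r9c4=8.
Step 5. [r9c5∈{7}] nothing but 7 survives at r9c5, so r9c5=7.
Step 6. [r4c2∈{8}] r4c2 is down to just 8 ⇒ r4c2=8.
Step 7. [r4c8∈{1}] only 1 remains possible at r4c8, so r4c8=1.
Step 8. [r8c7∈{9}] r8c7's peers cover all but 9. So r8c7=9.
Step 9. [r8c4∈{5}] r8c4 is down to just 5. So r8c4=5.
Step 10. [r6c5∈{2,8}] in col 5, 8 fits only at r6c5, so r6c5=8.
Step 11. [r7c2∈{7}] nothing but 7 survives at r7c2 ⇒ r7c2=7.
Step 12. [r6c6∈{6}] nothing but 6 survives at r6c6, so r6c6=6.
Step 13. [r2c4∈{6}] r2c4's peers cover all but 6, so r2c4=6.
Step 14. [r1c4∈{3}] r1c4 is down to just 3, so r1c4=3.
Step 15. [r6c9∈{4}] only 4 remains possible at r6c9, so r6c9=4.
Step 16. [r6c1∈{1}] r6c1 is down to just 1, so r6c1=1.
Step 17. [r3c3∈{5}] r3c3's peers cover all but 5, so r3c3=5.
Step 18. [r9c1∈{4}] only 4 remains possible at r9c1. So r9c1=4.
Step 19. [r8c2∈{2}] r8c2's peers cover all but 2 ⇒ r8c2=2.
Step 20. [r7c8∈{8}] only 8 remains possible at r7c8, so r7c8=8.
Step 21. [r9c9∈{6}] only 6 remains possible at r9c9. So r9c9=6.
Step 22. [r5c7∈{8}] r5c7's peers cover all but 8, so r5c7=8.
Step 23. [r2c6∈{7}] only 7 remains possible at r2c6, so r2c6=7.
Step 24. [r7c5∈{3}] nothing but 3 survives at r7c5, so r7c5=3.
Step 25. [r1c1∈{8}] nothing but 8 survives at r1c1. So r1c1=8.
Step 26. [r4c6∈{5}] r4c6 is down to just 5 ⇒ r4c6=5.
Step 27. [r4c5∈{2}] r4c5 has the single candidate 2, so r4c5=2.
Step 28. [r3c8∈{3}] nothing but 3 survives at r3c8. So r3c8=3.
Step 29. [r6c7∈{2}] only 2 remains possible at r6c7 ⇒ r6c7=2.
Step 30. [r3c9∈{9}] r3c9 is down to just 9, so r3c9=9.
Step 31. [r7c6∈{9}] r7c6's peers cover all but 9, so r7c6=9.
Step 32. [r8c6∈{4}] r8c6's peers cover all but 4, so r8c6=4.
Step 33. [r9c8∈{5}] nothing but 5 survives at r9c8. So r9c8=5.
Step 34. [r8c8∈{7}] nothing but 7 survives at r8c8 ⇒ r8c8=7.
Step 35. [r8c9∈{1}] r8c9 has the single candidate 1. So r8c9=1.

Answer: 8 6 2 3 9 1 5 4 7 / 9 3 4 6 5 7 1 2 8 / 7 1 5 2 4 8 6 3 9 / 6 8 9 4 2 5 7 1 3 / 2 4 7 9 1 3 8 6 5 / 1 5 3 7 8 6 2 9 4 / 5 7 6 1 3 9 4 8 2 / 3 2 8 5 6 4 9 7 1 / 4 9 1 8 7 2 3 5 6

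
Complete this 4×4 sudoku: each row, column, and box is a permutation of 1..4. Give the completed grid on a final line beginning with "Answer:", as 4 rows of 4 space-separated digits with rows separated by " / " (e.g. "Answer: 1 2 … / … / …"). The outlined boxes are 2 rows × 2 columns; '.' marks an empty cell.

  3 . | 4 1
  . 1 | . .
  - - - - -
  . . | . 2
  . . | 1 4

Step 1. [r4c2∈{2,3}] in row 4, 3 fits only at r4c2, so r4c2=3.
Step 2. [r2c1∈{2,4}] 4 has one home in row 2: r2c1. So r2c1=4.
Step 3. [r2c4∈{3}] r2c4 is down to just 3, so r2c4=3.
Step 4. [r3c3∈{3}] r3c3 has the single candidate 3 ⇒ r3c3=3.
Step 5. [r1c2∈{2}] only 2 remains possible at r1c2 ⇒ r1c2=2.
Step 6. [r2c3∈{2}] only 2 remains possible at r2c3, so r2c3=2.
Step 7. [r3c1∈{1}] r3c1 is down to just 1, so r3c1=1.
Step 8. [r3c2∈{4}] nothing but 4 survives at r3c2 ⇒ r3c2=4.
Step 9. [r4c1∈{2}] r4c1's peers cover all but 2 ⇒ r4c1=2.

Answer: 3 2 4 1 / 4 1 2 3 / 1 4 3 2 / 2 3 1 4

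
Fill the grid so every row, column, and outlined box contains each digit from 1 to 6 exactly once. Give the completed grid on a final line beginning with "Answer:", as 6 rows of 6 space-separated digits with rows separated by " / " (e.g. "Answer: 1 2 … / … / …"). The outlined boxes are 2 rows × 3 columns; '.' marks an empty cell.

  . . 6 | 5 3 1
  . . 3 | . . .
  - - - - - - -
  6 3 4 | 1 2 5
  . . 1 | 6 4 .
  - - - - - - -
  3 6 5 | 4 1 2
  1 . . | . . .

Step 1. [r2c6∈{4,6}] col 6 places 4 nowhere but r2c6 ⇒ r2c6=4.
Step 2. [r1c1∈{2,4}] across col 1, 4 lands solely at r1c1. So r1c1=4.
Step 3. [r1c2∈{2}] r1c2 has the single candidate 2 ⇒ r1c2=2.
Step 4. [r6c6∈{3,6}] r6c6 is the only open cell in col 6 admitting 6, so r6c6=6.
Step 5. [r2c1∈{5}] r2c1 has the single candidate 5 ⇒ r2c1=5.
Step 6. [r4c1∈{2}] nothing but 2 survives at r4c1, so r4c1=2.
Step 7. [r2c2∈{1}] nothing but 1 survives at r2c2 ⇒ r2c2=1.
Step 8. [r4c2∈{5}] only 5 remains possible at r4c2. So r4c2=5.
Step 9. [r6c3∈{2}] r6c3's peers cover all but 2. So r6c3=2.
Step 10. [r6c5∈{5}] r6c5 is down to just 5. So r6c5=5.
Step 11. [r6c4∈{3}] nothing but 3 survives at r6c4. So r6c4=3.
Step 12. [r4c6∈{3}] only 3 remains possible at r4c6 ⇒ r4c6=3.
Step 13. [r2c4∈{2}] r2c4 is down to just 2, so r2c4=2.
Step 14. [r6c2∈{4}] r6c2's peers cover all but 4. So r6c2=4.
Step 15. [r2c5∈{6}] r2c5's peers cover all but 6, so r2c5=6.

Answer: 4 2 6 5 3 1 / 5 1 3 2 6 4 / 6 3 4 1 2 5 / 2 5 1 6 4 3 / 3 6 5 4 1 2 / 1 4 2 3 5 6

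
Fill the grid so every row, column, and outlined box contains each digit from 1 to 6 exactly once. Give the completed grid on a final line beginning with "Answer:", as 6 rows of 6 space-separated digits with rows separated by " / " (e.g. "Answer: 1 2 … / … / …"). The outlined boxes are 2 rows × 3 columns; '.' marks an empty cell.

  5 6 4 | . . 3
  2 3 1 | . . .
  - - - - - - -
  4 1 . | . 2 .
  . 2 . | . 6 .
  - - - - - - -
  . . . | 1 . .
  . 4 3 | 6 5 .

Step 1. [r3c6∈{5}] r3c6's peers cover all but 5 ⇒ r3c6=5.
Step 2. [r2c5∈{4}] r2c5 is down to just 4 ⇒ r2c5=4.
Step 3. [r5c3∈{2,5,6}] 2 has one home in col 3: r5c3 ⇒ r5c3=2.
Step 4. [r4c4∈{3,4}] 4 has one home in col 4: r4c4 ⇒ r4c4=4.
Step 5. [r3c3∈{6}] r3c3's peers cover all but 6, so r3c3=6.
Step 6. [r2c6∈{6}] r2c6 is down to just 6. So r2c6=6.
Step 7. [r4c3∈{5}] nothing but 5 survives at r4c3. So r4c3=5.
Step 8. [r4c6∈{1}] r4c6 has the single candidate 1 ⇒ r4c6=1.
Step 9. [r5c6∈{4}] only 4 remains possible at r5c6, so r5c6=4.
Step 10. [r5c2∈{5}] r5c2's peers cover all but 5 ⇒ r5c2=5.
Step 11. [r6c1∈{1}] r6c1 is down to just 1. So r6c1=1.
Step 12. [r4c1∈{3}] only 3 remains possible at r4c1, so r4c1=3.
Step 13. [r1c4∈{2}] r1c4 has the single candidate 2. So r1c4=2.
Step 14. [r2c4∈{5}] nothing but 5 survives at r2c4, so r2c4=5.
Step 15. [r5c5∈{3}] r5c5's peers cover all but 3, so r5c5=3.
Step 16. [r6c6∈{2}] r6c6 has the single candidate 2. So r6c6=2.
Step 17. [r3c4∈{3}] r3c4's peers cover all but 3, so r3c4=3.
Step 18. [r5c1∈{6}] nothing but 6 survives at r5c1, so r5c1=6.
Step 19. [r1c5∈{1}] r1c5's peers cover all but 1 ⇒ r1c5=1.

Answer: 5 6 4 2 1 3 / 2 3 1 5 4 6 / 4 1 6 3 2 5 / 3 2 5 4 6 1 / 6 5 2 1 3 4 / 1 4 3 6 5 2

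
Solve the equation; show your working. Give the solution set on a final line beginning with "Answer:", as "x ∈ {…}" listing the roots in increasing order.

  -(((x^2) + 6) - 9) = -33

Step 1. [-(((x^2) + 6) - 9) = -33] LHS negated; negate both sides, so neg: ((x^2) + 6) - 9 = 33.
Step 2. [((x^2) + 6) - 9 = 33] peel the -9: add 9 from each side, so sub: (x^2) + 6 = 42.
Step 3. [(x^2) + 6 = 42] the outer +6 inverts by subtracting 6. So sub: x^2 = 36.
Step 4. [x^2 = 36] 36 ≥ 0, LHS is (·)² — take ±√ ⇒ sqrt: x = 6 or -6.

Answer: x ∈ {-6, 6}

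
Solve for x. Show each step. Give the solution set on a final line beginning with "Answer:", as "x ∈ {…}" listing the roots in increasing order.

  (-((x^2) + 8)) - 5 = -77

Step 1. [(-((x^2) + 8)) - 5 = -77] -5 is outermost — add 5 both sides. So sub: -((x^2) + 8) = -72.
Step 2. [-((x^2) + 8) = -72] LHS negated; negate both sides. So neg: (x^2) + 8 = 72.
Step 3. [(x^2) + 8 = 72] subtract 8: x sits inside (… + 8). So sub: x^2 = 64.
Step 4. [x^2 = 64] 64 ≥ 0, LHS is (·)² — take ±√, so sqrt: x = 8 or -8.

Answer: x ∈ {-8, 8}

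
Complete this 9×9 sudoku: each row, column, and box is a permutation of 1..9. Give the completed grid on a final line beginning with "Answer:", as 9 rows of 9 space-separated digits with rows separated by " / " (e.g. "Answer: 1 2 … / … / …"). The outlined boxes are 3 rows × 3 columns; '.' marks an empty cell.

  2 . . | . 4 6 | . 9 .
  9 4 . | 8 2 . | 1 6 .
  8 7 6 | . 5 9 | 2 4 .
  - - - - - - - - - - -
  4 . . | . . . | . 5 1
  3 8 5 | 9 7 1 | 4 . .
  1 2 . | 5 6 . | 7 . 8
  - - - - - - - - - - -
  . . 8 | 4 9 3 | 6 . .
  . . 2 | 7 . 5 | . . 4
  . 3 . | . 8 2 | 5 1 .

Step 1. [r1c9∈{3,5,7}] row 1 places 7 nowhere but r1c9, so r1c9=7.
Step 2. [r4c7∈{3,9}] 9 has one home in box 6: r4c7, so r4c7=9.
Step 3. [r3c9∈{3}] r3c9 has the single candidate 3. So r3c9=3.
Step 4. [r7c2∈{1,5}] r7c2 is the only open cell in row 7 admitting 1. So r7c2=1.
Step 5. [r1c4∈{1,3}] in box 2, 3 fits only at r1c4 ⇒ r1c4=3.
Step 6. [r7c8∈{2,7}] r7c8 is the only open cell in col 8 admitting 7 ⇒ r7c8=7.
Step 7. [r9c1∈{6,7}] 7 has one home in col 1: r9c1. So r9c1=7.
Step 8. [r8c7∈{3,8}] in col 7, 3 fits only at r8c7, so r8c7=3.
Step 9. [r8c2∈{6,9}] across row 8, 9 lands solely at r8c2 ⇒ r8c2=9.
Step 10. [r5c8∈{2}] r5c8 is down to just 2. So r5c8=2.
Step 11. [r8c5∈{1}] only 1 remains possible at r8c5 ⇒ r8c5=1.
Step 12. [r7c1∈{5}] only 5 remains possible at r7c1 ⇒ r7c1=5.
Step 13. [r4c3∈{7}] r4c3 is down to just 7. So r4c3=7.
Step 14. [r4c2∈{6}] r4c2 is down to just 6, so r4c2=6.
Step 15. [r6c6∈{4}] nothing but 4 survives at r6c6 ⇒ r6c6=4.
Step 16. [r7c9∈{2}] nothing but 2 survives at r7c9 ⇒ r7c9=2.
Step 17. [r8c1∈{6}] r8c1's peers cover all but 6, so r8c1=6.
Step 18. [r2c9∈{5}] only 5 remains possible at r2c9, so r2c9=5.
Step 19. [r6c8∈{3}] r6c8's peers cover all but 3, so r6c8=3.
Step 20. [r9c3∈{4}] nothing but 4 survives at r9c3 ⇒ r9c3=4.
Step 21. [r6c3∈{9}] r6c3 is down to just 9 ⇒ r6c3=9.
Step 22. [r2c3∈{3}] r2c3 is down to just 3 ⇒ r2c3=3.
Step 23. [r1c2∈{5}] r1c2 is down to just 5. So r1c2=5.
Step 24. [r9c4∈{6}] nothing but 6 survives at r9c4, so r9c4=6.
Step 25. [r5c9∈{6}] nothing but 6 survives at r5c9, so r5c9=6.
Step 26. [r1c7∈{8}] r1c7 has the single candidate 8 ⇒ r1c7=8.
Step 27. [r9c9∈{9}] nothing but 9 survives at r9c9 ⇒ r9c9=9.
Step 28. [r4c4∈{2}] r4c4's peers cover all but 2. So r4c4=2.
Step 29. [r4c6∈{8}] nothing but 8 survives at r4c6. So r4c6=8.
Step 30. [r1c3∈{1}] r1c3 has the single candidate 1, so r1c3=1.
Step 31. [r8c8∈{8}] r8c8's peers cover all but 8 ⇒ r8c8=8.
Step 32. [r3c4∈{1}] r3c4's peers cover all but 1 ⇒ r3c4=1.
Step 33. [r2c6∈{7}] r2c6 has the single candidate 7. So r2c6=7.
Step 34. [r4c5∈{3}] nothing but 3 survives at r4c5 ⇒ r4c5=3.

Answer: 2 5 1 3 4 6 8 9 7 / 9 4 3 8 2 7 1 6 5 / 8 7 6 1 5 9 2 4 3 / 4 6 7 2 3 8 9 5 1 / 3 8 5 9 7 1 4 2 6 / 1 2 9 5 6 4 7 3 8 / 5 1 8 4 9 3 6 7 2 / 6 9 2 7 1 5 3 8 4 / 7 3 4 6 8 2 5 1 9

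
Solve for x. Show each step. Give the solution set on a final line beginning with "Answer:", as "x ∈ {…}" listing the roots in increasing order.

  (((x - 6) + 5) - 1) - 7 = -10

Step 1. [(((x - 6) + 5) - 1) - 7 = -10] peel the -7: add 7 from each side, so sub: ((x - 6) + 5) - 1 = -3.
Step 2. [((x - 6) + 5) - 1 = -3] 1 comes off first (add 1). So sub: (x - 6) + 5 = -2.
Step 3. [(x - 6) + 5 = -2] subtract 5: x sits inside (… + 5) ⇒ sub: x - 6 = -7.
Step 4. [x - 6 = -7] peel the -6: add 6 from each side ⇒ sub: x = -1.

Answer: x ∈ {-1}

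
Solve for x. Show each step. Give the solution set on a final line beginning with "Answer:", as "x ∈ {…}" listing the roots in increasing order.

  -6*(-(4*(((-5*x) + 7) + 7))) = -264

Step 1. [-6*(-(4*(((-5*x) + 7) + 7))) = -264] LHS = -6·(…); ÷-6 both sides. So div: -(4*(((-5*x) + 7) + 7)) = 44.
Step 2. [-(4*(((-5*x) + 7) + 7)) = 44] flip signs both sides, so neg: 4*(((-5*x) + 7) + 7) = -44.
Step 3. [4*(((-5*x) + 7) + 7) = -44] divide by the outer 4. So div: ((-5*x) + 7) + 7 = -11.
Step 4. [((-5*x) + 7) + 7 = -11] subtract 7: x sits inside (… + 7), so sub: (-5*x) + 7 = -18.
Step 5. [(-5*x) + 7 = -18] +7 is outermost — subtract 7 both sides, so sub: -5*x = -25.
Step 6. [-5*x = -25] LHS = -5·(…); ÷-5 both sides ⇒ div: x = 5.

Answer: x ∈ {5}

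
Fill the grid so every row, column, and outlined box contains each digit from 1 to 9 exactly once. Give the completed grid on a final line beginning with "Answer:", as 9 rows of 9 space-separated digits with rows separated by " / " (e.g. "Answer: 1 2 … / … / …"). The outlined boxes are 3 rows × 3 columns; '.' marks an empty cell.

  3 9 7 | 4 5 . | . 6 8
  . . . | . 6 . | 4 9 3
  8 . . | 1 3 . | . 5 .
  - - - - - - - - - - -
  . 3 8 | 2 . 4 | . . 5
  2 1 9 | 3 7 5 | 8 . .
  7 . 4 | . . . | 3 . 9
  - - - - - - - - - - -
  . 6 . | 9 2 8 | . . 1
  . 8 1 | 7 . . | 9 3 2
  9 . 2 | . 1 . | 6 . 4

Step 1. [r8c1∈{4,5}] 5 has one home in row 8: r8c1. So r8c1=5.
Step 2. [r1c6∈{2}] r1c6 is down to just 2, so r1c6=2.
Step 3. [r7c8∈{7}] r7c8's peers cover all but 7, so r7c8=7.
Step 4. [r3c9∈{7}] only 7 remains possible at r3c9. So r3c9=7.
Step 5. [r2c2∈{2,5}] in row 2, 2 fits only at r2c2, so r2c2=2.
Step 6. [r4c8∈{1}] only 1 remains possible at r4c8, so r4c8=1.
Step 7. [r6c4∈{6,8}] across col 4, 6 lands solely at r6c4 ⇒ r6c4=6.
Step 8. [r2c3∈{5}] r2c3 is down to just 5. So r2c3=5.
Step 9. [r7c3∈{3}] nothing but 3 survives at r7c3 ⇒ r7c3=3.
Step 10. [r8c6∈{6}] only 6 remains possible at r8c6, so r8c6=6.
Step 11. [r7c7∈{5}] r7c7 has the single candidate 5 ⇒ r7c7=5.
Step 12. [r6c8∈{2}] only 2 remains possible at r6c8, so r6c8=2.
Step 13. [r9c2∈{7}] only 7 remains possible at r9c2, so r9c2=7.
Step 14. [r5c9∈{6}] nothing but 6 survives at r5c9. So r5c9=6.
Step 15. [r8c5∈{4}] nothing but 4 survives at r8c5. So r8c5=4.
Step 16. [r1c7∈{1}] r1c7 is down to just 1 ⇒ r1c7=1.
Step 17. [r4c1∈{6}] only 6 remains possible at r4c1 ⇒ r4c1=6.
Step 18. [r6c6∈{1}] nothing but 1 survives at r6c6, so r6c6=1.
Step 19. [r2c4∈{8}] r2c4 is down to just 8, so r2c4=8.
Step 20. [r2c6∈{7}] r2c6 has the single candidate 7 ⇒ r2c6=7.
Step 21. [r3c2∈{4}] only 4 remains possible at r3c2, so r3c2=4.
Step 22. [r3c6∈{9}] only 9 remains possible at r3c6, so r3c6=9.
Step 23. [r2c1∈{1}] only 1 remains possible at r2c1. So r2c1=1.
Step 24. [r4c7∈{7}] nothing but 7 survives at r4c7 ⇒ r4c7=7.
Step 25. [r3c7∈{2}] r3c7 has the single candidate 2, so r3c7=2.
Step 26. [r6c5∈{8}] r6c5 is down to just 8, so r6c5=8.
Step 27. [r6c2∈{5}] r6c2 has the single candidate 5. So r6c2=5.
Step 28. [r4c5∈{9}] r4c5 is down to just 9 ⇒ r4c5=9.
Step 29. [r7c1∈{4}] nothing but 4 survives at r7c1, so r7c1=4.
Step 30. [r9c6∈{3}] nothing but 3 survives at r9c6, so r9c6=3.
Step 31. [r9c4∈{5}] nothing but 5 survives at r9c4 ⇒ r9c4=5.
Step 32. [r5c8∈{4}] r5c8's peers cover all but 4 ⇒ r5c8=4.
Step 33. [r9c8∈{8}] r9c8's peers cover all but 8 ⇒ r9c8=8.
Step 34. [r3c3∈{6}] nothing but 6 survives at r3c3 ⇒ r3c3=6.

Answer: 3 9 7 4 5 2 1 6 8 / 1 2 5 8 6 7 4 9 3 / 8 4 6 1 3 9 2 5 7 / 6 3 8 2 9 4 7 1 5 / 2 1 9 3 7 5 8 4 6 / 7 5 4 6 8 1 3 2 9 / 4 6 3 9 2 8 5 7 1 / 5 8 1 7 4 6 9 3 2 / 9 7 2 5 1 3 6 8 4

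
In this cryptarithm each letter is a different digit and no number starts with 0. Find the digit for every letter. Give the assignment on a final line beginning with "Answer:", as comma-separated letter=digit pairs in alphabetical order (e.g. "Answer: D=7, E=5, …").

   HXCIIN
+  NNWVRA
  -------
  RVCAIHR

Step 1. [col 1: N + A ≡ R (mod 10)] several values work for N in column 1 (N + A ≡ R (mod 10), carry-in 0); try N=2 ⇒ N=2.
Step 2. [col 1: N + A ≡ R (mod 10)] several values work for A in column 1 (N + A ≡ R (mod 10), carry-in 0); try A=9 ⇒ A=9.
Step 3. [col 1: N + A ≡ R (mod 10)] from column 1 (N=2, A=9, carry-in 0, digits 2,9 already taken and all letters distinct): R must equal 1, so R=1.
Step 4. [col 2: I + R ≡ H (mod 10)] several values work for H in column 2 (I + R ≡ H (mod 10), carry-in 1); try H=8. So H=8.
Step 5. [col 2: I + R ≡ H (mod 10)] column 2: given R=1, H=8, carry-in 1, and digits 1,2,8,9 already taken and all letters distinct, I+R≡H (mod 10) forces I=6 ⇒ I=6.
Step 6. [col 3: I + V ≡ I (mod 10)] column 3: given I=6, carry-in 0, and digits 1,2,6,8,9 already taken and all letters distinct, I+V≡I (mod 10) forces V=0 ⇒ V=0.
Step 7. [col 4: C + W ≡ A (mod 10)] C=5 is one option consistent with column 4 (C + W ≡ A (mod 10), carry-in 0) — take it ⇒ C=5.
Step 8. [col 4: C + W ≡ A (mod 10)] from column 4 (C=5, A=9, carry-in 0, digits 0,1,2,5,6,8,9 already taken and all letters distinct): W must equal 4, so W=4.
Step 9. [col 5: X + N ≡ C (mod 10)] column 5: given N=2, C=5, carry-in 0, and digits 0,1,2,4,5,6,8,9 already taken and all letters distinct, X+N≡C (mod 10) forces X=3, so X=3.

Answer: A=9, C=5, H=8, I=6, N=2, R=1, V=0, W=4, X=3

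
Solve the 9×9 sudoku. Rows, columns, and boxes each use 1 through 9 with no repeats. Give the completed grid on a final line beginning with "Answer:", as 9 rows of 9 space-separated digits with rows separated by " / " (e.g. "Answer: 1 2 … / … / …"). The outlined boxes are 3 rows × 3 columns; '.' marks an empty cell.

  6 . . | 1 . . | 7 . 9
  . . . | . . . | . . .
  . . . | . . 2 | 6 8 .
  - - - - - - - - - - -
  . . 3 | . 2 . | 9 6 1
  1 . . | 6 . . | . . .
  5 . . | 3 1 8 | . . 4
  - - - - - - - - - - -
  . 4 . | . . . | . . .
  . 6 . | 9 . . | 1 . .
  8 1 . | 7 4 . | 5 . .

Step 1. [r2c7∈{2,3,4}] in col 7, 4 fits only at r2c7 ⇒ r2c7=4.
Step 2. [r6c7∈{2}] r6c7's peers cover all but 2. So r6c7=2.
Step 3. [r7c4∈{2,5,8}] across col 4, 2 lands solely at r7c4, so r7c4=2.
Step 4. [r6c8∈{7}] only 7 remains possible at r6c8 ⇒ r6c8=7.
Step 5. [r6c2∈{9}] r6c2's peers cover all but 9, so r6c2=9.
Step 6. [r4c2∈{7,8}] in row 4, 8 fits only at r4c2. So r4c2=8.
Step 7. [r3c3∈{1,4,5,7,9}] row 3 places 1 nowhere but r3c3, so r3c3=1.
Step 8. [r2c4∈{5,8}] r2c4 is the only open cell in col 4 admitting 8, so r2c4=8.
Step 9. [r2c8∈{1,2,3,5}] r2c8 is the only open cell in row 2 admitting 1, so r2c8=1.
Step 10. [r7c6∈{1,3,5,6}] 1 has one home in row 7: r7c6. So r7c6=1.
Step 11. [r1c3∈{2,4,5,8}] r1c3 is the only open cell in row 1 admitting 8, so r1c3=8.
Step 12. [r3c1∈{3,4,7,9}] across box 1, 4 lands solely at r3c1 ⇒ r3c1=4.
Step 13. [r3c4∈{5}] only 5 remains possible at r3c4 ⇒ r3c4=5.
Step 14. [r3c9∈{3}] r3c9 is down to just 3. So r3c9=3.
Step 15. [r4c1∈{7}] nothing but 7 survives at r4c1 ⇒ r4c1=7.
Step 16. [r1c5∈{3}] nothing but 3 survives at r1c5. So r1c5=3.
Step 17. [r4c6∈{4,5}] across row 4, 5 lands solely at r4c6. So r4c6=5.
Step 18. [r2c2∈{2,3,5,7}] col 2 places 3 nowhere but r2c2. So r2c2=3.
Step 19. [r3c5∈{7,9}] row 3 places 9 nowhere but r3c5 ⇒ r3c5=9.
Step 20. [r8c6∈{3}] r8c6 has the single candidate 3. So r8c6=3.
Step 21. [r9c8∈{2,3,9}] r9c8 is the only open cell in row 9 admitting 3. So r9c8=3.
Step 22. [r8c1∈{2}] r8c1 is down to just 2 ⇒ r8c1=2.
Step 23. [r7c7∈{8}] only 8 remains possible at r7c7, so r7c7=8.
Step 24. [r9c6∈{6}] nothing but 6 survives at r9c6. So r9c6=6.
Step 25. [r9c3∈{9}] r9c3 is down to just 9. So r9c3=9.
Step 26. [r1c2∈{2,5}] across col 2, 5 lands solely at r1c2, so r1c2=5.
Step 27. [r2c6∈{7}] r2c6's peers cover all but 7, so r2c6=7.
Step 28. [r5c3∈{2,4}] in col 3, 4 fits only at r5c3. So r5c3=4.
Step 29. [r2c9∈{2,5}] across row 2, 5 lands solely at r2c9, so r2c9=5.
Step 30. [r7c5∈{5}] r7c5 has the single candidate 5 ⇒ r7c5=5.
Step 31. [r7c3∈{7}] nothing but 7 survives at r7c3, so r7c3=7.
Step 32. [r3c2∈{7}] nothing but 7 survives at r3c2, so r3c2=7.
Step 33. [r1c8∈{2}] r1c8 is down to just 2. So r1c8=2.
Step 34. [r2c3∈{2}] r2c3 has the single candidate 2 ⇒ r2c3=2.
Step 35. [r8c5∈{8}] only 8 remains possible at r8c5, so r8c5=8.
Step 36. [r8c8∈{4}] r8c8's peers cover all but 4 ⇒ r8c8=4.
Step 37. [r5c2∈{2}] r5c2 has the single candidate 2. So r5c2=2.
Step 38. [r8c9∈{7}] nothing but 7 survives at r8c9, so r8c9=7.
Step 39. [r7c8∈{9}] only 9 remains possible at r7c8, so r7c8=9.
Step 40. [r5c7∈{3}] nothing but 3 survives at r5c7. So r5c7=3.
Step 41. [r6c3∈{6}] r6c3's peers cover all but 6. So r6c3=6.
Step 42. [r8c3∈{5}] r8c3's peers cover all but 5 ⇒ r8c3=5.
Step 43. [r7c9∈{6}] only 6 remains possible at r7c9. So r7c9=6.
Step 44. [r2c1∈{9}] r2c1's peers cover all but 9, so r2c1=9.
Step 45. [r2c5∈{6}] r2c5's peers cover all but 6. So r2c5=6.
Step 46. [r5c8∈{5}] r5c8's peers cover all but 5. So r5c8=5.
Step 47. [r4c4∈{4}] only 4 remains possible at r4c4. So r4c4=4.
Step 48. [r5c6∈{9}] nothing but 9 survives at r5c6 ⇒ r5c6=9.
Step 49. [r5c9∈{8}] r5c9's peers cover all but 8 ⇒ r5c9=8.
Step 50. [r9c9∈{2}] only 2 remains possible at r9c9, so r9c9=2.
Step 51. [r7c1∈{3}] r7c1 has the single candidate 3. So r7c1=3.
Step 52. [r5c5∈{7}] nothing but 7 survives at r5c5 ⇒ r5c5=7.
Step 53. [r1c6∈{4}] r1c6's peers cover all but 4. So r1c6=4.

Answer: 6 5 8 1 3 4 7 2 9 / 9 3 2 8 6 7 4 1 5 / 4 7 1 5 9 2 6 8 3 / 7 8 3 4 2 5 9 6 1 / 1 2 4 6 7 9 3 5 8 / 5 9 6 3 1 8 2 7 4 / 3 4 7 2 5 1 8 9 6 / 2 6 5 9 8 3 1 4 7 / 8 1 9 7 4 6 5 3 2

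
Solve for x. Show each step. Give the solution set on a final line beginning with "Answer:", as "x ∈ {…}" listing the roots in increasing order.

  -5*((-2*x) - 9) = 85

Step 1. [-5*((-2*x) - 9) = 85] LHS = -5·(…); ÷-5 both sides, so div: (-2*x) - 9 = -17.
Step 2. [(-2*x) - 9 = -17] the outer -9 inverts by adding 9, so sub: -2*x = -8.
Step 3. [-2*x = -8] divide by the outer -2 ⇒ div: x = 4.

Answer: x ∈ {4}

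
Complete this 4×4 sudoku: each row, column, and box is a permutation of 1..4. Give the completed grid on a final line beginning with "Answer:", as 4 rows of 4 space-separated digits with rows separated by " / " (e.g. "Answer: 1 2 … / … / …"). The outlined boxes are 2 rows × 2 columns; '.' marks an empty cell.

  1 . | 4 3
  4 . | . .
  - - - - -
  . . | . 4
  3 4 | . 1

Step 1. [r1c2∈{2}] r1c2 has the single candidate 2 ⇒ r1c2=2.
Step 2. [r4c3∈{2}] r4c3 is down to just 2. So r4c3=2.
Step 3. [r3c3∈{3}] nothing but 3 survives at r3c3, so r3c3=3.
Step 4. [r3c1∈{2}] r3c1's peers cover all but 2. So r3c1=2.
Step 5. [r2c3∈{1}] only 1 remains possible at r2c3, so r2c3=1.
Step 6. [r2c2∈{3}] r2c2 has the single candidate 3. So r2c2=3.
Step 7. [r3c2∈{1}] r3c2 is down to just 1. So r3c2=1.
Step 8. [r2c4∈{2}] r2c4 is down to just 2 ⇒ r2c4=2.

Answer: 1 2 4 3 / 4 3 1 2 / 2 1 3 4 / 3 4 2 1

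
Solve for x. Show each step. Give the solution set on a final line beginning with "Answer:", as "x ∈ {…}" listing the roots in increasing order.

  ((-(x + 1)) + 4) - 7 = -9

Step 1. [((-(x + 1)) + 4) - 7 = -9] add 7: x sits inside (… - 7). So sub: (-(x + 1)) + 4 = -2.
Step 2. [(-(x + 1)) + 4 = -2] subtract 4: x sits inside (… + 4), so sub: -(x + 1) = -6.
Step 3. [-(x + 1) = -6] LHS negated; negate both sides ⇒ neg: x + 1 = 6.
Step 4. [x + 1 = 6] the outer +1 inverts by subtracting 1. So sub: x = 5.

Answer: x ∈ {5}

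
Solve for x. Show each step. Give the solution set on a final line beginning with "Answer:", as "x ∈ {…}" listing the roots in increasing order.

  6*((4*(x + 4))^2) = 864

Step 1. [6*((4*(x + 4))^2) = 864] LHS = 6·(…); ÷6 both sides ⇒ div: (4*(x + 4))^2 = 144.
Step 2. [(4*(x + 4))^2 = 144] LHS squared, RHS 144 ≥ 0: apply √ (±) ⇒ sqrt: 4*(x + 4) = 12 or -12.
Step 3. [4*(x + 4) = 12 or -12] 4 out front; divide by 4 ⇒ div: x + 4 = 3 or -3.
Step 4. [x + 4 = 3 or -3] 4 comes off first (subtract 4), so sub: x = -1 or -7.

Answer: x ∈ {-7, -1}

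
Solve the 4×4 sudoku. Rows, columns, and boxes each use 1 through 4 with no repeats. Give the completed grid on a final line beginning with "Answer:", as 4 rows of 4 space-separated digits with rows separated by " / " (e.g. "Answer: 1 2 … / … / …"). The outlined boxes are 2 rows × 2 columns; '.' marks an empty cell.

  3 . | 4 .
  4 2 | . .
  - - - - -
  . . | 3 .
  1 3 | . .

Step 1. [r3c4∈{1,2,4}] 1 has one home in row 3: r3c4 ⇒ r3c4=1.
Step 2. [r4c4∈{2,4}] row 4 places 4 nowhere but r4c4. So r4c4=4.
Step 3. [r1c4∈{2}] r1c4 has the single candidate 2, so r1c4=2.
Step 4. [r2c4∈{3}] r2c4's peers cover all but 3 ⇒ r2c4=3.
Step 5. [r4c3∈{2}] r4c3 has the single candidate 2. So r4c3=2.
Step 6. [r2c3∈{1}] r2c3 has the single candidate 1. So r2c3=1.
Step 7. [r1c2∈{1}] only 1 remains possible at r1c2, so r1c2=1.
Step 8. [r3c1∈{2}] nothing but 2 survives at r3c1, so r3c1=2.
Step 9. [r3c2∈{4}] r3c2 is down to just 4. So r3c2=4.

Answer: 3 1 4 2 / 4 2 1 3 / 2 4 3 1 / 1 3 2 4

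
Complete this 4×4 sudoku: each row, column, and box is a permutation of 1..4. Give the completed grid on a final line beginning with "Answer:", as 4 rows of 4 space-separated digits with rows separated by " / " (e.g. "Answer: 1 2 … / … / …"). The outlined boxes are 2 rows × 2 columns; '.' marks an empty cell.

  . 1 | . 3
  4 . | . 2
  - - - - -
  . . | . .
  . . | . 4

Step 1. [r3c4∈{1}] r3c4 has the single candidate 1 ⇒ r3c4=1.
Step 2. [r1c1∈{2}] r1c1's peers cover all but 2. So r1c1=2.
Step 3. [r3c1∈{3}] only 3 remains possible at r3c1 ⇒ r3c1=3.
Step 4. [r4c2∈{2}] r4c2 has the single candidate 2. So r4c2=2.
Step 5. [r3c2∈{4}] nothing but 4 survives at r3c2, so r3c2=4.
Step 6. [r4c3∈{3}] r4c3 has the single candidate 3. So r4c3=3.
Step 7. [r2c2∈{3}] only 3 remains possible at r2c2, so r2c2=3.
Step 8. [r1c3∈{4}] only 4 remains possible at r1c3. So r1c3=4.
Step 9. [r3c3∈{2}] r3c3's peers cover all but 2. So r3c3=2.
Step 10. [r2c3∈{1}] r2c3's peers cover all but 1. So r2c3=1.
Step 11. [r4c1∈{1}] nothing but 1 survives at r4c1 ⇒ r4c1=1.

Answer: 2 1 4 3 / 4 3 1 2 / 3 4 2 1 / 1 2 3 4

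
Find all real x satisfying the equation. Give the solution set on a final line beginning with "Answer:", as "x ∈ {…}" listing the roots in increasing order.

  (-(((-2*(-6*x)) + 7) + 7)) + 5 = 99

Step 1. [(-(((-2*(-6*x)) + 7) + 7)) + 5 = 99] 5 comes off first (subtract 5). So sub: -(((-2*(-6*x)) + 7) + 7) = 94.
Step 2. [-(((-2*(-6*x)) + 7) + 7) = 94] leading − — multiply by −1 ⇒ neg: ((-2*(-6*x)) + 7) + 7 = -94.
Step 3. [((-2*(-6*x)) + 7) + 7 = -94] +7 is outermost — subtract 7 both sides. So sub: (-2*(-6*x)) + 7 = -101.
Step 4. [(-2*(-6*x)) + 7 = -101] subtract 7: x sits inside (… + 7), so sub: -2*(-6*x) = -108.
Step 5. [-2*(-6*x) = -108] -2 out front; divide by -2. So div: -6*x = 54.
Step 6. [-6*x = 54] leading coefficient -6: divide by -6, so div: x = -9.

Answer: x ∈ {-9}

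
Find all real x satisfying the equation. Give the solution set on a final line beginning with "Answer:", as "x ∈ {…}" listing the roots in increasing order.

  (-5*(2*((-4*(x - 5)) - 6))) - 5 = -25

Step 1. [(-5*(2*((-4*(x - 5)) - 6))) - 5 = -25] -5 divides every term; factor it out. So factor: (2*((-4*(x - 5)) - 6)) + 1 = 5.
Step 2. [(2*((-4*(x - 5)) - 6)) + 1 = 5] 1 comes off first (subtract 1). So sub: 2*((-4*(x - 5)) - 6) = 4.
Step 3. [2*((-4*(x - 5)) - 6) = 4] leading coefficient 2: divide by 2, so div: (-4*(x - 5)) - 6 = 2.
Step 4. [(-4*(x - 5)) - 6 = 2] add 6: x sits inside (… - 6). So sub: -4*(x - 5) = 8.
Step 5. [-4*(x - 5) = 8] leading coefficient -4: divide by -4 ⇒ div: x - 5 = -2.
Step 6. [x - 5 = -2] 5 comes off first (add 5). So sub: x = 3.

Answer: x ∈ {3}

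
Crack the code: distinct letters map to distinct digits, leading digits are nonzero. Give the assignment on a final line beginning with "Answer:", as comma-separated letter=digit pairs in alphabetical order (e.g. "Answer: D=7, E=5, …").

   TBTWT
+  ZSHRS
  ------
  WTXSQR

Step 1. [col 1: T + S ≡ R (mod 10)] S=7 is one option consistent with column 1 (T + S ≡ R (mod 10), carry-in 0) — take it. So S=7.
Step 2. [col 1: T + S ≡ R (mod 10)] T=3 is one option consistent with column 1 (T + S ≡ R (mod 10), carry-in 0) — take it ⇒ T=3.
Step 3. [W] adding two 5-digit numbers gives at most 5+1 digits, and here it does — W is that final carry and must be 1 ⇒ W=1.
Step 4. [col 1: T + S ≡ R (mod 10)] from column 1 (T=3, S=7, carry-in 0, digits 1,3,7 already taken and all letters distinct): R must equal 0. So R=0.
Step 5. [col 2: W + R ≡ Q (mod 10)] from column 2 (W=1, R=0, carry-in 1, digits 0,1,3,7 already taken and all letters distinct): Q must equal 2, so Q=2.
Step 6. [col 3: T + H ≡ S (mod 10)] in column 3 we have T+H≡S with carry-in 0; given T=3, S=7 and digits 0,1,2,3,7 already taken and all letters distinct, that pins H to 4. So H=4.
Step 7. [col 4: B + S ≡ X (mod 10)] B=8 is one option consistent with column 4 (B + S ≡ X (mod 10), carry-in 0) — take it, so B=8.
Step 8. [col 4: B + S ≡ X (mod 10)] column 4: given B=8, S=7, carry-in 0, and digits 0,1,2,3,4,7,8 already taken and all letters distinct, B+S≡X (mod 10) forces X=5, so X=5.
Step 9. [col 5: T + Z ≡ T (mod 10)] from column 5 (T=3, carry-in 1, digits 0,1,2,3,4,5,7,8 already taken and all letters distinct): Z must equal 9, so Z=9.

Answer: B=8, H=4, Q=2, R=0, S=7, T=3, W=1, X=5, Z=9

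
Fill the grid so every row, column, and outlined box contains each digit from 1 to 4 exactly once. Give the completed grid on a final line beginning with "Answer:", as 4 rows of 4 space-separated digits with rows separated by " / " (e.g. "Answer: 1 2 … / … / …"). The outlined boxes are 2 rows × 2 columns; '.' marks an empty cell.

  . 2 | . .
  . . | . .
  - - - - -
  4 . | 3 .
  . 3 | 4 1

Step 1. [r1c3∈{1}] nothing but 1 survives at r1c3. So r1c3=1.
Step 2. [r1c1∈{3}] r1c1 has the single candidate 3 ⇒ r1c1=3.
Step 3. [r2c2∈{1,4}] r2c2 is the only open cell in col 2 admitting 4 ⇒ r2c2=4.
Step 4. [r2c4∈{2,3}] in row 2, 3 fits only at r2c4, so r2c4=3.
Step 5. [r1c4∈{4}] nothing but 4 survives at r1c4. So r1c4=4.
Step 6. [r3c2∈{1}] only 1 remains possible at r3c2 ⇒ r3c2=1.
Step 7. [r3c4∈{2}] only 2 remains possible at r3c4 ⇒ r3c4=2.
Step 8. [r2c3∈{2}] r2c3's peers cover all but 2. So r2c3=2.
Step 9. [r4c1∈{2}] only 2 remains possible at r4c1, so r4c1=2.
Step 10. [r2c1∈{1}] r2c1 is down to just 1, so r2c1=1.

Answer: 3 2 1 4 / 1 4 2 3 / 4 1 3 2 / 2 3 4 1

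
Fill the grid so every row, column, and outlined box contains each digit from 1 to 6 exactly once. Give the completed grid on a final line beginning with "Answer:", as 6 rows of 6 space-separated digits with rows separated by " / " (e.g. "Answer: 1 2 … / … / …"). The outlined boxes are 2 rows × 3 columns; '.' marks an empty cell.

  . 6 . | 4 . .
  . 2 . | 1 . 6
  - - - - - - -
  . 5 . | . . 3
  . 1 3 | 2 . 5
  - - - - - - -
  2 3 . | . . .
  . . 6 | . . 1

Step 1. [r6c5∈{2,3,4,5}] r6c5 is the only open cell in row 6 admitting 2, so r6c5=2.
Step 2. [r3c4∈{6}] nothing but 6 survives at r3c4. So r3c4=6.
Step 3. [r3c1∈{4}] r3c1's peers cover all but 4. So r3c1=4.
Step 4. [r6c1∈{5}] r6c1's peers cover all but 5. So r6c1=5.
Step 5. [r5c6∈{4}] r5c6 has the single candidate 4, so r5c6=4.
Step 6. [r1c1∈{1,3}] r1c1 is the only open cell in col 1 admitting 1 ⇒ r1c1=1.
Step 7. [r1c3∈{5}] r1c3's peers cover all but 5 ⇒ r1c3=5.
Step 8. [r2c5∈{3,5}] row 2 places 5 nowhere but r2c5. So r2c5=5.
Step 9. [r4c5∈{4}] r4c5's peers cover all but 4, so r4c5=4.
Step 10. [r5c3∈{1}] only 1 remains possible at r5c3 ⇒ r5c3=1.
Step 11. [r6c2∈{4}] r6c2 has the single candidate 4 ⇒ r6c2=4.
Step 12. [r2c1∈{3}] r2c1 is down to just 3. So r2c1=3.
Step 13. [r5c5∈{6}] only 6 remains possible at r5c5. So r5c5=6.
Step 14. [r3c3∈{2}] r3c3's peers cover all but 2. So r3c3=2.
Step 15. [r5c4∈{5}] r5c4 has the single candidate 5. So r5c4=5.
Step 16. [r6c4∈{3}] r6c4 is down to just 3, so r6c4=3.
Step 17. [r1c6∈{2}] only 2 remains possible at r1c6 ⇒ r1c6=2.
Step 18. [r3c5∈{1}] r3c5 is down to just 1, so r3c5=1.
Step 19. [r2c3∈{4}] r2c3 is down to just 4, so r2c3=4.
Step 20. [r4c1∈{6}] r4c1 is down to just 6 ⇒ r4c1=6.
Step 21. [r1c5∈{3}] r1c5 has the single candidate 3, so r1c5=3.

Answer: 1 6 5 4 3 2 / 3 2 4 1 5 6 / 4 5 2 6 1 3 / 6 1 3 2 4 5 / 2 3 1 5 6 4 / 5 4 6 3 2 1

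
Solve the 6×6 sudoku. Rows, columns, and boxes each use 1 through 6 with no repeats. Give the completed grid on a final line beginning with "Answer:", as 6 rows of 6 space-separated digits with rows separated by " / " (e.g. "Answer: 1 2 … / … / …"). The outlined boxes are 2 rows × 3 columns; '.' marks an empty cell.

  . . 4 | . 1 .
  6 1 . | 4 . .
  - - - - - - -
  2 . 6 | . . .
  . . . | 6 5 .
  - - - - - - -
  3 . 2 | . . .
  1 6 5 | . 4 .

Step 1. [r4c6∈{1,2,3,4}] across row 4, 2 lands solely at r4c6 ⇒ r4c6=2.
Step 2. [r3c5∈{3}] r3c5's peers cover all but 3, so r3c5=3.
Step 3. [r2c6∈{3,5}] in row 2, 5 fits only at r2c6. So r2c6=5.
Step 4. [r1c2∈{2,3,5}] in col 2, 2 fits only at r1c2 ⇒ r1c2=2.
Step 5. [r1c4∈{3}] nothing but 3 survives at r1c4, so r1c4=3.
Step 6. [r5c2∈{4}] only 4 remains possible at r5c2. So r5c2=4.
Step 7. [r3c4∈{1}] r3c4 has the single candidate 1 ⇒ r3c4=1.
Step 8. [r2c3∈{3}] only 3 remains possible at r2c3. So r2c3=3.
Step 9. [r5c6∈{1,6}] across row 5, 1 lands solely at r5c6. So r5c6=1.
Step 10. [r5c5∈{6}] nothing but 6 survives at r5c5. So r5c5=6.
Step 11. [r4c2∈{3}] r4c2 has the single candidate 3. So r4c2=3.
Step 12. [r2c5∈{2}] only 2 remains possible at r2c5 ⇒ r2c5=2.
Step 13. [r5c4∈{5}] nothing but 5 survives at r5c4, so r5c4=5.
Step 14. [r6c6∈{3}] nothing but 3 survives at r6c6, so r6c6=3.
Step 15. [r4c1∈{4}] only 4 remains possible at r4c1. So r4c1=4.
Step 16. [r6c4∈{2}] r6c4 has the single candidate 2 ⇒ r6c4=2.
Step 17. [r3c6∈{4}] r3c6 is down to just 4, so r3c6=4.
Step 18. [r4c3∈{1}] r4c3 has the single candidate 1, so r4c3=1.
Step 19. [r1c6∈{6}] r1c6 has the single candidate 6, so r1c6=6.
Step 20. [r1c1∈{5}] only 5 remains possible at r1c1 ⇒ r1c1=5.
Step 21. [r3c2∈{5}] nothing but 5 survives at r3c2, so r3c2=5.

Answer: 5 2 4 3 1 6 / 6 1 3 4 2 5 / 2 5 6 1 3 4 / 4 3 1 6 5 2 / 3 4 2 5 6 1 / 1 6 5 2 4 3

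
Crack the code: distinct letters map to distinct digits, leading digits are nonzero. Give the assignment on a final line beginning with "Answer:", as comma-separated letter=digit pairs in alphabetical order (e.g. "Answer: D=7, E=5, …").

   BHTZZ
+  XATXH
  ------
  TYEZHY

Step 1. [col 1: Z + H ≡ Y (mod 10)] several values work for H in column 1 (Z + H ≡ Y (mod 10), carry-in 0); try H=8, so H=8.
Step 2. [col 1: Z + H ≡ Y (mod 10)] several values work for Z in column 1 (Z + H ≡ Y (mod 10), carry-in 0); try Z=2, so Z=2.
Step 3. [col 1: Z + H ≡ Y (mod 10)] column 1: given Z=2, H=8, carry-in 0, and digits 2,8 already taken and all letters distinct, Z+H≡Y (mod 10) forces Y=0, so Y=0.
Step 4. [T] T is the leading digit of a 6-digit sum of two 5-digit numbers; the final carry is exactly 1. So T=1.
Step 5. [col 2: Z + X ≡ H (mod 10)] column 2: given Z=2, H=8, carry-in 1, and digits 0,1,2,8 already taken and all letters distinct, Z+X≡H (mod 10) forces X=5 ⇒ X=5.
Step 6. [col 4: H + A ≡ E (mod 10)] A=9 is one option consistent with column 4 (H + A ≡ E (mod 10), carry-in 0) — take it. So A=9.
Step 7. [col 4: H + A ≡ E (mod 10)] column 4: given H=8, A=9, carry-in 0, and digits 0,1,2,5,8,9 already taken and all letters distinct, H+A≡E (mod 10) forces E=7. So E=7.
Step 8. [col 5: B + X ≡ Y (mod 10)] from column 5 (X=5, Y=0, carry-in 1, digits 0,1,2,5,7,8,9 already taken and all letters distinct): B must equal 4, so B=4.

Answer: A=9, B=4, E=7, H=8, T=1, X=5, Y=0, Z=2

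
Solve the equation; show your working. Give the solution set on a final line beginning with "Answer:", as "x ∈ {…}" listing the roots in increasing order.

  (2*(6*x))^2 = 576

Step 1. [(2*(6*x))^2 = 576] √ both sides: 576 ≥ 0 gives two branches. So sqrt: 2*(6*x) = 24 or -24.
Step 2. [2*(6*x) = 24 or -24] 2·(inner) — divide through by 2 ⇒ div: 6*x = 12 or -12.
Step 3. [6*x = 12 or -12] 6 out front; divide by 6, so div: x = 2 or -2.

Answer: x ∈ {-2, 2}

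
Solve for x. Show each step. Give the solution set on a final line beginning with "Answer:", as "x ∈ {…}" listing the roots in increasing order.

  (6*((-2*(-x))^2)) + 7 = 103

Step 1. [(6*((-2*(-x))^2)) + 7 = 103] subtract 7: x sits inside (… + 7), so sub: 6*((-2*(-x))^2) = 96.
Step 2. [6*((-2*(-x))^2) = 96] 6·(inner) — divide through by 6, so div: (-2*(-x))^2 = 16.
Step 3. [(-2*(-x))^2 = 16] 16 ≥ 0, LHS is (·)² — take ±√. So sqrt: -2*(-x) = 4 or -4.
Step 4. [-2*(-x) = 4 or -4] -2·(inner) — divide through by -2 ⇒ div: -x = -2 or 2.
Step 5. [-x = -2 or 2] leading − — multiply by −1 ⇒ neg: x = 2 or -2.

Answer: x ∈ {-2, 2}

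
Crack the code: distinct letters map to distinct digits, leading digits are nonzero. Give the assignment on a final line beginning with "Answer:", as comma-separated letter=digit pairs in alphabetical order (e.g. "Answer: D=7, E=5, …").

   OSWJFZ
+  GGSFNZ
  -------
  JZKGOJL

Step 1. [col 1: Z + Z ≡ L (mod 10)] several values work for Z in column 1 (Z + Z ≡ L (mod 10), carry-in 0); try Z=5 ⇒ Z=5.
Step 2. [J] the sum has 7 digits but both addends have 6; that extra leading digit J is the final carry, namely 1. So J=1.
Step 3. [col 1: Z + Z ≡ L (mod 10)] column 1 reads Z+Z+carry(0)=L with Z=5; with digits 1,5 already taken and all letters distinct, the only value for L is 0 ⇒ L=0.
Step 4. [col 2: F + N ≡ J (mod 10)] N=3 is one option consistent with column 2 (F + N ≡ J (mod 10), carry-in 1) — take it, so N=3.
Step 5. [col 2: F + N ≡ J (mod 10)] column 2: given N=3, J=1, carry-in 1, and digits 0,1,3,5 already taken and all letters distinct, F+N≡J (mod 10) forces F=7 ⇒ F=7.
Step 6. [col 3: J + F ≡ O (mod 10)] column 3: given J=1, F=7, carry-in 1, and digits 0,1,3,5,7 already taken and all letters distinct, J+F≡O (mod 10) forces O=9, so O=9.
Step 7. [col 4: W + S ≡ G (mod 10)] S=2 is one option consistent with column 4 (W + S ≡ G (mod 10), carry-in 0) — take it. So S=2.
Step 8. [col 4: W + S ≡ G (mod 10)] G=6 is one option consistent with column 4 (W + S ≡ G (mod 10), carry-in 0) — take it, so G=6.
Step 9. [col 4: W + S ≡ G (mod 10)] in column 4 we have W+S≡G with carry-in 0; given S=2, G=6 and digits 0,1,2,3,5,6,7,9 already taken and all letters distinct, that pins W to 4 ⇒ W=4.
Step 10. [col 5: S + G ≡ K (mod 10)] from column 5 (S=2, G=6, carry-in 0, digits 0,1,2,3,4,5,6,7,9 already taken and all letters distinct): K must equal 8 ⇒ K=8.

Answer: F=7, G=6, J=1, K=8, L=0, N=3, O=9, S=2, W=4, Z=5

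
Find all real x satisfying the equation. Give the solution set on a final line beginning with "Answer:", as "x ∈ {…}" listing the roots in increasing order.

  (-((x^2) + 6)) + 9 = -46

Step 1. [(-((x^2) + 6)) + 9 = -46] +9 is outermost — subtract 9 both sides, so sub: -((x^2) + 6) = -55.
Step 2. [-((x^2) + 6) = -55] leading − — multiply by −1, so neg: (x^2) + 6 = 55.
Step 3. [(x^2) + 6 = 55] 6 comes off first (subtract 6) ⇒ sub: x^2 = 49.
Step 4. [x^2 = 49] LHS squared, RHS 49 ≥ 0: apply √ (±), so sqrt: x = 7 or -7.

Answer: x ∈ {-7, 7}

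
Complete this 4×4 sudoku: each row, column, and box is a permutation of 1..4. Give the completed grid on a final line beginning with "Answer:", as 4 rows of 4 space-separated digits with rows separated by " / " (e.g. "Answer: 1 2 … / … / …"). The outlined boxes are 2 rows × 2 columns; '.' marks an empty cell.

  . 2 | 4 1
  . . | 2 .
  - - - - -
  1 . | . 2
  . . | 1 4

Step 1. [r1c1∈{3}] only 3 remains possible at r1c1 ⇒ r1c1=3.
Step 2. [r3c2∈{3,4}] row 3 places 4 nowhere but r3c2, so r3c2=4.
Step 3. [r2c2∈{1}] only 1 remains possible at r2c2. So r2c2=1.
Step 4. [r3c3∈{3}] r3c3's peers cover all but 3, so r3c3=3.
Step 5. [r4c2∈{3}] r4c2 is down to just 3, so r4c2=3.
Step 6. [r4c1∈{2}] only 2 remains possible at r4c1. So r4c1=2.
Step 7. [r2c1∈{4}] nothing but 4 survives at r2c1 ⇒ r2c1=4.
Step 8. [r2c4∈{3}] r2c4 has the single candidate 3, so r2c4=3.

Answer: 3 2 4 1 / 4 1 2 3 / 1 4 3 2 / 2 3 1 4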